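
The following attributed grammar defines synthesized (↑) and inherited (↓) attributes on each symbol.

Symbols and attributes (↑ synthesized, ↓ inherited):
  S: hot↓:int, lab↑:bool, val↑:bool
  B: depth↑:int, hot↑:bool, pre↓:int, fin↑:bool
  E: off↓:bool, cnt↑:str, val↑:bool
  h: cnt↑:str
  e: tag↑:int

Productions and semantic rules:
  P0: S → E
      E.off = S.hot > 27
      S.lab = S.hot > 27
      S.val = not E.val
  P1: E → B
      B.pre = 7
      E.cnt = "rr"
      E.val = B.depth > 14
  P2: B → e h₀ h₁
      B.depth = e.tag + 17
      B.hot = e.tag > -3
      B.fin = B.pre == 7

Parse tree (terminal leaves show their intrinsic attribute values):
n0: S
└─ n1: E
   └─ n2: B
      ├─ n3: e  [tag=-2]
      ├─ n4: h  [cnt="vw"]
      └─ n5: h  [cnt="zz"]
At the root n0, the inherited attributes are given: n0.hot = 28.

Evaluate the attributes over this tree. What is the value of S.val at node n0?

false

1. n0.hot = 28  [given at root]
2. n1.off = true  [S.hot > 27]
3. n2.pre = 7  [7]
4. n3.tag = -2  [terminal]
5. n4.cnt = "vw"  [terminal]
6. n5.cnt = "zz"  [terminal]
7. n2.depth = 15  [e.tag + 17]
8. n2.hot = true  [e.tag > -3]
9. n2.fin = true  [B.pre == 7]
10. n1.cnt = "rr"  ["rr"]
11. n1.val = true  [B.depth > 14]
12. n0.lab = true  [S.hot > 27]
13. n0.val = false  [not E.val]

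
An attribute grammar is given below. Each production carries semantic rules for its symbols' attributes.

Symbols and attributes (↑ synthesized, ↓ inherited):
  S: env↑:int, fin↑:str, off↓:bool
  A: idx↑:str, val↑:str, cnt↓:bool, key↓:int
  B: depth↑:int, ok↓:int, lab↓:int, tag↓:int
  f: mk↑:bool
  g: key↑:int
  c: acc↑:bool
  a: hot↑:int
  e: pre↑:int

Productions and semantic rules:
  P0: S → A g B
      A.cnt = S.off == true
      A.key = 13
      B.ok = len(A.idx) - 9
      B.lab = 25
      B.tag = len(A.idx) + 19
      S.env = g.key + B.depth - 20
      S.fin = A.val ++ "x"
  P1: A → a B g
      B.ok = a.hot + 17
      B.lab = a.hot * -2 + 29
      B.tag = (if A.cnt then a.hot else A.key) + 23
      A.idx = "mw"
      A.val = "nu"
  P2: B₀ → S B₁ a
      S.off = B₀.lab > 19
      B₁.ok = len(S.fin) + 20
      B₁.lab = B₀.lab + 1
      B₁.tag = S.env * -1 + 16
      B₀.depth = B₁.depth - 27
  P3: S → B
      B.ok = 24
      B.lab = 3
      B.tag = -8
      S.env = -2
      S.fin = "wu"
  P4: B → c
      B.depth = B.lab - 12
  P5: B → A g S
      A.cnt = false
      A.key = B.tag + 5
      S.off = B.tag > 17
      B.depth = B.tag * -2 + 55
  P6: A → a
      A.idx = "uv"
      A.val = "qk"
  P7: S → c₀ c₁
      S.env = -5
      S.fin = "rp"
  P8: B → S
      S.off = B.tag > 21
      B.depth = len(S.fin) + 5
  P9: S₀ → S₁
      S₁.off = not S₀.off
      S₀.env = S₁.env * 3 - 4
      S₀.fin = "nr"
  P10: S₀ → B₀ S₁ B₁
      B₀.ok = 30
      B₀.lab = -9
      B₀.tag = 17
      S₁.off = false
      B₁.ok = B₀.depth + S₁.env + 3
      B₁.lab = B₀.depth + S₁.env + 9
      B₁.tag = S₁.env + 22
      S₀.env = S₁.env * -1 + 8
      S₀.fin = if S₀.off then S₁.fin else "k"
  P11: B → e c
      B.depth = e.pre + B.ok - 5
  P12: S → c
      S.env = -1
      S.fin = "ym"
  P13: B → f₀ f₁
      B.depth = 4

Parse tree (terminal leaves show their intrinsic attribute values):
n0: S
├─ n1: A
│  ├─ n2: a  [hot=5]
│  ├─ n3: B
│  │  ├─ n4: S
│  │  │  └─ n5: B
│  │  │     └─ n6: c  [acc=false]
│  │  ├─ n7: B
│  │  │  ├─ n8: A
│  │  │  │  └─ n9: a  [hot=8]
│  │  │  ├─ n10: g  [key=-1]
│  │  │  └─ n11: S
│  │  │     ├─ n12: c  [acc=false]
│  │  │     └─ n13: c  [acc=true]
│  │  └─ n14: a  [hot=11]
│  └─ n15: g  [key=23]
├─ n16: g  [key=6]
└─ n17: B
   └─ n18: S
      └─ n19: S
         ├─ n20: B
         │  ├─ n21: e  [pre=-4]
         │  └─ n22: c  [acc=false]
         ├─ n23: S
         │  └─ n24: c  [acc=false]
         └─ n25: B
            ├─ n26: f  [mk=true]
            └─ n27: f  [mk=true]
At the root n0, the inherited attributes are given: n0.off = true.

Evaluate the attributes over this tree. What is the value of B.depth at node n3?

1. n0.off = true  [given at root]
2. n1.cnt = true  [S.off == true]
3. n1.key = 13  [13]
4. n2.hot = 5  [terminal]
5. n3.ok = 22  [a.hot + 17]
6. n3.lab = 19  [a.hot * -2 + 29]
7. n3.tag = 28  [(if A.cnt then a.hot else A.key) + 23]
8. n4.off = false  [B₀.lab > 19]
9. n5.ok = 24  [24]
10. n5.lab = 3  [3]
11. n5.tag = -8  [-8]
12. n6.acc = false  [terminal]
13. n5.depth = -9  [B.lab - 12]
14. n4.env = -2  [-2]
15. n4.fin = "wu"  ["wu"]
16. n7.ok = 22  [len(S.fin) + 20]
17. n7.lab = 20  [B₀.lab + 1]
18. n7.tag = 18  [S.env * -1 + 16]
19. n8.cnt = false  [false]
20. n8.key = 23  [B.tag + 5]
21. n9.hot = 8  [terminal]
22. n8.idx = "uv"  ["uv"]
23. n8.val = "qk"  ["qk"]
24. n10.key = -1  [terminal]
25. n11.off = true  [B.tag > 17]
26. n12.acc = false  [terminal]
27. n13.acc = true  [terminal]
28. n11.env = -5  [-5]
29. n11.fin = "rp"  ["rp"]
30. n7.depth = 19  [B.tag * -2 + 55]
31. n14.hot = 11  [terminal]
32. n3.depth = -8  [B₁.depth - 27]
33. n15.key = 23  [terminal]
34. n1.idx = "mw"  ["mw"]
35. n1.val = "nu"  ["nu"]
36. n16.key = 6  [terminal]
37. n17.ok = -7  [len(A.idx) - 9]
38. n17.lab = 25  [25]
39. n17.tag = 21  [len(A.idx) + 19]
40. n18.off = false  [B.tag > 21]
41. n19.off = true  [not S₀.off]
42. n20.ok = 30  [30]
43. n20.lab = -9  [-9]
44. n20.tag = 17  [17]
45. n21.pre = -4  [terminal]
46. n22.acc = false  [terminal]
47. n20.depth = 21  [e.pre + B.ok - 5]
48. n23.off = false  [false]
49. n24.acc = false  [terminal]
50. n23.env = -1  [-1]
51. n23.fin = "ym"  ["ym"]
52. n25.ok = 23  [B₀.depth + S₁.env + 3]
53. n25.lab = 29  [B₀.depth + S₁.env + 9]
54. n25.tag = 21  [S₁.env + 22]
55. n26.mk = true  [terminal]
56. n27.mk = true  [terminal]
57. n25.depth = 4  [4]
58. n19.env = 9  [S₁.env * -1 + 8]
59. n19.fin = "ym"  [if S₀.off then S₁.fin else "k"]
60. n18.env = 23  [S₁.env * 3 - 4]
61. n18.fin = "nr"  ["nr"]
62. n17.depth = 7  [len(S.fin) + 5]
63. n0.env = -7  [g.key + B.depth - 20]
64. n0.fin = "nux"  [A.val ++ "x"]

-8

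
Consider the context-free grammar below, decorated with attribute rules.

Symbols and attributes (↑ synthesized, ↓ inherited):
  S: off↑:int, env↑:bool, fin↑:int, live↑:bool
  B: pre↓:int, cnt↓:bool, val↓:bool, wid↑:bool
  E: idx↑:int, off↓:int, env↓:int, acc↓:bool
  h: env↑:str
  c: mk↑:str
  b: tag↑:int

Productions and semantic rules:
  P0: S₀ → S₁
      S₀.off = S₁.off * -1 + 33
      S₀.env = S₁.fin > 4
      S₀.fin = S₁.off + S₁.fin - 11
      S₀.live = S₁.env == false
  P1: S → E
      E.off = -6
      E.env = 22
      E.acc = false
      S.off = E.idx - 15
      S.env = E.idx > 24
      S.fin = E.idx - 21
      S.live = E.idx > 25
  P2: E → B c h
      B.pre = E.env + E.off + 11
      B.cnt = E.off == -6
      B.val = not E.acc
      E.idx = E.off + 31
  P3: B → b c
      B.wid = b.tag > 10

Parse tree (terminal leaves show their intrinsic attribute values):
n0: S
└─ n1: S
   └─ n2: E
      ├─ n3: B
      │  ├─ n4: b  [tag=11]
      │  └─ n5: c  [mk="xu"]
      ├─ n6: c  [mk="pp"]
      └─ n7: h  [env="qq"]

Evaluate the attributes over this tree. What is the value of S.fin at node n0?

3

1. n2.off = -6  [-6]
2. n2.env = 22  [22]
3. n2.acc = false  [false]
4. n3.pre = 27  [E.env + E.off + 11]
5. n3.cnt = true  [E.off == -6]
6. n3.val = true  [not E.acc]
7. n4.tag = 11  [terminal]
8. n5.mk = "xu"  [terminal]
9. n3.wid = true  [b.tag > 10]
10. n6.mk = "pp"  [terminal]
11. n7.env = "qq"  [terminal]
12. n2.idx = 25  [E.off + 31]
13. n1.off = 10  [E.idx - 15]
14. n1.env = true  [E.idx > 24]
15. n1.fin = 4  [E.idx - 21]
16. n1.live = false  [E.idx > 25]
17. n0.off = 23  [S₁.off * -1 + 33]
18. n0.env = false  [S₁.fin > 4]
19. n0.fin = 3  [S₁.off + S₁.fin - 11]
20. n0.live = false  [S₁.env == false]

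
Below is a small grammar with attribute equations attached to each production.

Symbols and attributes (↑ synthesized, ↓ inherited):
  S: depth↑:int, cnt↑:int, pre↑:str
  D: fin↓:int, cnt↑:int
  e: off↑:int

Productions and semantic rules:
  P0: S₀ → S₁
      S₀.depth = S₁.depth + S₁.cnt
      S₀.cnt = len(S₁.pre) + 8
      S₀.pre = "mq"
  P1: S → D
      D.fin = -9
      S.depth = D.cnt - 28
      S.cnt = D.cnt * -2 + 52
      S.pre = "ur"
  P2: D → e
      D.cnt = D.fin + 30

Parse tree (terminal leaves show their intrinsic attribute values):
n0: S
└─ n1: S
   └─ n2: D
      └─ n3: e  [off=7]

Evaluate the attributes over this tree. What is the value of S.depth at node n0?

1. n2.fin = -9  [-9]
2. n3.off = 7  [terminal]
3. n2.cnt = 21  [D.fin + 30]
4. n1.depth = -7  [D.cnt - 28]
5. n1.cnt = 10  [D.cnt * -2 + 52]
6. n1.pre = "ur"  ["ur"]
7. n0.depth = 3  [S₁.depth + S₁.cnt]
8. n0.cnt = 10  [len(S₁.pre) + 8]
9. n0.pre = "mq"  ["mq"]

3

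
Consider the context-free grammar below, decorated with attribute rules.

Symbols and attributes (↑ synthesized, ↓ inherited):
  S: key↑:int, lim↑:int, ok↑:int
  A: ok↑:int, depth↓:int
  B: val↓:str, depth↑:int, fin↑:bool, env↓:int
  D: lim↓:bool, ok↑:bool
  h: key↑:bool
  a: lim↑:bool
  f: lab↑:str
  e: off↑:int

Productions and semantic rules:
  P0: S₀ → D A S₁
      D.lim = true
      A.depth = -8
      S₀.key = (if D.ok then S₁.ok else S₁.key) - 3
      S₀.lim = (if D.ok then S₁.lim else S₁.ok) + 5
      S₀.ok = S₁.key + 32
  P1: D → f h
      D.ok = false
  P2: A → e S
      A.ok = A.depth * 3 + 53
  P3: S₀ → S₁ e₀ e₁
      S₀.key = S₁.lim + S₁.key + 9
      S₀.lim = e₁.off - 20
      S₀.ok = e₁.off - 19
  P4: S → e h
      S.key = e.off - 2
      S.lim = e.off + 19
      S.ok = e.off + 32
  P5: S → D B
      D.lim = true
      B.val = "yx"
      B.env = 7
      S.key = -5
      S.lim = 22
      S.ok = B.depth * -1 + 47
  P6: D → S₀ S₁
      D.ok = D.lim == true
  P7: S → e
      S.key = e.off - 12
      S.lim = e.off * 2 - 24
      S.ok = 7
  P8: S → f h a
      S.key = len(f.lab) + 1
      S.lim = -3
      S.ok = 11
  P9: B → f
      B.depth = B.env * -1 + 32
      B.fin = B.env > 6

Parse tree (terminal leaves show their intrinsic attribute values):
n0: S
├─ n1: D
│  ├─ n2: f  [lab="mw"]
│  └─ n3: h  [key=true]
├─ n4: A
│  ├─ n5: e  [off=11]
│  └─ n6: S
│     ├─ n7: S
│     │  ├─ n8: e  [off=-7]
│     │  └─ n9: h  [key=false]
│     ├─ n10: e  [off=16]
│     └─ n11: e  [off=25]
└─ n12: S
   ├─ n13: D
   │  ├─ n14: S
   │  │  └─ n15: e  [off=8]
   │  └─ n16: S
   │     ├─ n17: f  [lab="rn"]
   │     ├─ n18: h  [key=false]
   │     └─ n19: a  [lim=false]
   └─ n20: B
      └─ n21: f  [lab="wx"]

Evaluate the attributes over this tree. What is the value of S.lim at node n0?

1. n1.lim = true  [true]
2. n2.lab = "mw"  [terminal]
3. n3.key = true  [terminal]
4. n1.ok = false  [false]
5. n4.depth = -8  [-8]
6. n5.off = 11  [terminal]
7. n8.off = -7  [terminal]
8. n9.key = false  [terminal]
9. n7.key = -9  [e.off - 2]
10. n7.lim = 12  [e.off + 19]
11. n7.ok = 25  [e.off + 32]
12. n10.off = 16  [terminal]
13. n11.off = 25  [terminal]
14. n6.key = 12  [S₁.lim + S₁.key + 9]
15. n6.lim = 5  [e₁.off - 20]
16. n6.ok = 6  [e₁.off - 19]
17. n4.ok = 29  [A.depth * 3 + 53]
18. n13.lim = true  [true]
19. n15.off = 8  [terminal]
20. n14.key = -4  [e.off - 12]
21. n14.lim = -8  [e.off * 2 - 24]
22. n14.ok = 7  [7]
23. n17.lab = "rn"  [terminal]
24. n18.key = false  [terminal]
25. n19.lim = false  [terminal]
26. n16.key = 3  [len(f.lab) + 1]
27. n16.lim = -3  [-3]
28. n16.ok = 11  [11]
29. n13.ok = true  [D.lim == true]
30. n20.val = "yx"  ["yx"]
31. n20.env = 7  [7]
32. n21.lab = "wx"  [terminal]
33. n20.depth = 25  [B.env * -1 + 32]
34. n20.fin = true  [B.env > 6]
35. n12.key = -5  [-5]
36. n12.lim = 22  [22]
37. n12.ok = 22  [B.depth * -1 + 47]
38. n0.key = -8  [(if D.ok then S₁.ok else S₁.key) - 3]
39. n0.lim = 27  [(if D.ok then S₁.lim else S₁.ok) + 5]
40. n0.ok = 27  [S₁.key + 32]

27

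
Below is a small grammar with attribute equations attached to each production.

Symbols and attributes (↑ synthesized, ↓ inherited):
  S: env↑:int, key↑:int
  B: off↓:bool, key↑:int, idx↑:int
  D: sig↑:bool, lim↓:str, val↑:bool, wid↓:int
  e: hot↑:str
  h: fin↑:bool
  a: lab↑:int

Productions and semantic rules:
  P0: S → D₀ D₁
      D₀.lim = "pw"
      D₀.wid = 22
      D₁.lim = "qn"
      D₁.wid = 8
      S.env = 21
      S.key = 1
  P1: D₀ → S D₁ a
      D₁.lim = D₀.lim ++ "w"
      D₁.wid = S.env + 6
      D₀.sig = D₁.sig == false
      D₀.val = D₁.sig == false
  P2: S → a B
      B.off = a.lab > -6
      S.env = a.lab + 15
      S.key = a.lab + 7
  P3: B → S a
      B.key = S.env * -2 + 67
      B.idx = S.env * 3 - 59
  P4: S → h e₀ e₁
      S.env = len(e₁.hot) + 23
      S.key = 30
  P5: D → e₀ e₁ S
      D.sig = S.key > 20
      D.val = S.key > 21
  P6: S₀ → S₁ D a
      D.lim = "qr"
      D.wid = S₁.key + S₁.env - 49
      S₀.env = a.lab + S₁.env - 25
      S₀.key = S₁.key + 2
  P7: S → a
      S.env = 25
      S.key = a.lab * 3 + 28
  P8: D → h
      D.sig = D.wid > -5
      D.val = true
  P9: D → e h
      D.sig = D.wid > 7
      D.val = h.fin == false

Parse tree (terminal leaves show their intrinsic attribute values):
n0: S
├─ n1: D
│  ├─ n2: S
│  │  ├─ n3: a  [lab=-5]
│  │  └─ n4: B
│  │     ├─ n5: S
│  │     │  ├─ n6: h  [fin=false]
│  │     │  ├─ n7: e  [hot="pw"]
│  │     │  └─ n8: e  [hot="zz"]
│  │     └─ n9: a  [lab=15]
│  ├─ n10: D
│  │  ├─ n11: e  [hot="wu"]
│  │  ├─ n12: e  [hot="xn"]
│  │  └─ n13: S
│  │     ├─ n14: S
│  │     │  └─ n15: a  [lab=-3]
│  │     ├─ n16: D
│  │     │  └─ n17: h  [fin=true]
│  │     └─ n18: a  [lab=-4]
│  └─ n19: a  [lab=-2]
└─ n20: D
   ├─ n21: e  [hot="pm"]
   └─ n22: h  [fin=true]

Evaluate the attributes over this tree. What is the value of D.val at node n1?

false

1. n1.lim = "pw"  ["pw"]
2. n1.wid = 22  [22]
3. n3.lab = -5  [terminal]
4. n4.off = true  [a.lab > -6]
5. n6.fin = false  [terminal]
6. n7.hot = "pw"  [terminal]
7. n8.hot = "zz"  [terminal]
8. n5.env = 25  [len(e₁.hot) + 23]
9. n5.key = 30  [30]
10. n9.lab = 15  [terminal]
11. n4.key = 17  [S.env * -2 + 67]
12. n4.idx = 16  [S.env * 3 - 59]
13. n2.env = 10  [a.lab + 15]
14. n2.key = 2  [a.lab + 7]
15. n10.lim = "pww"  [D₀.lim ++ "w"]
16. n10.wid = 16  [S.env + 6]
17. n11.hot = "wu"  [terminal]
18. n12.hot = "xn"  [terminal]
19. n15.lab = -3  [terminal]
20. n14.env = 25  [25]
21. n14.key = 19  [a.lab * 3 + 28]
22. n16.lim = "qr"  ["qr"]
23. n16.wid = -5  [S₁.key + S₁.env - 49]
24. n17.fin = true  [terminal]
25. n16.sig = false  [D.wid > -5]
26. n16.val = true  [true]
27. n18.lab = -4  [terminal]
28. n13.env = -4  [a.lab + S₁.env - 25]
29. n13.key = 21  [S₁.key + 2]
30. n10.sig = true  [S.key > 20]
31. n10.val = false  [S.key > 21]
32. n19.lab = -2  [terminal]
33. n1.sig = false  [D₁.sig == false]
34. n1.val = false  [D₁.sig == false]
35. n20.lim = "qn"  ["qn"]
36. n20.wid = 8  [8]
37. n21.hot = "pm"  [terminal]
38. n22.fin = true  [terminal]
39. n20.sig = true  [D.wid > 7]
40. n20.val = false  [h.fin == false]
41. n0.env = 21  [21]
42. n0.key = 1  [1]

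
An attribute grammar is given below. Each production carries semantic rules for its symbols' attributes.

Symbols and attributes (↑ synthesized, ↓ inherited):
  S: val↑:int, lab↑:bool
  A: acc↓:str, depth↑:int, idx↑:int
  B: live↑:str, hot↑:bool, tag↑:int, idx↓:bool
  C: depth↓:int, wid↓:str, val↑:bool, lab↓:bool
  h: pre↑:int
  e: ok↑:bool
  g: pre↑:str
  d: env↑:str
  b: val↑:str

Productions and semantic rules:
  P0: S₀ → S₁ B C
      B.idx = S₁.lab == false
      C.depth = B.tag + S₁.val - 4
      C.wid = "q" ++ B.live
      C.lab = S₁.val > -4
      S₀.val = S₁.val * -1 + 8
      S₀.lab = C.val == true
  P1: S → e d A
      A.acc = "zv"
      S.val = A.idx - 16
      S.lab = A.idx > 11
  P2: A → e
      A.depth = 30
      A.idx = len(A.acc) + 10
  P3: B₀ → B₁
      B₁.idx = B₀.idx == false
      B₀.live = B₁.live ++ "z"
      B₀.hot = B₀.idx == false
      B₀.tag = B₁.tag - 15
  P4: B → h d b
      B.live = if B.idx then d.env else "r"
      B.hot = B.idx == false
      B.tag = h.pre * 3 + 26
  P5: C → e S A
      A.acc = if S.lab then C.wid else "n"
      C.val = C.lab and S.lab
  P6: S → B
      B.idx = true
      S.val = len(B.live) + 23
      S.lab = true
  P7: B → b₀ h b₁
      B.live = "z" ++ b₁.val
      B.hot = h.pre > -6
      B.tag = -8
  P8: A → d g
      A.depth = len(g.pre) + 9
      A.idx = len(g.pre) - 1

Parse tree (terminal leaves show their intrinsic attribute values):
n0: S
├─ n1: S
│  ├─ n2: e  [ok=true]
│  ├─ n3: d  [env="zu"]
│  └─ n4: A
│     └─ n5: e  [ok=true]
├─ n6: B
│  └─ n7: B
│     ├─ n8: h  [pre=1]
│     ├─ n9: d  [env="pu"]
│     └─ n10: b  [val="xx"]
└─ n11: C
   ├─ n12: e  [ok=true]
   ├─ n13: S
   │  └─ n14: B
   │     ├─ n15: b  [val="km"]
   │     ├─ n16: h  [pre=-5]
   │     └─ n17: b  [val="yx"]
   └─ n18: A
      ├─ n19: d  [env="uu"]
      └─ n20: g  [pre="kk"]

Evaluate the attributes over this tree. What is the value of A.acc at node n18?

1. n2.ok = true  [terminal]
2. n3.env = "zu"  [terminal]
3. n4.acc = "zv"  ["zv"]
4. n5.ok = true  [terminal]
5. n4.depth = 30  [30]
6. n4.idx = 12  [len(A.acc) + 10]
7. n1.val = -4  [A.idx - 16]
8. n1.lab = true  [A.idx > 11]
9. n6.idx = false  [S₁.lab == false]
10. n7.idx = true  [B₀.idx == false]
11. n8.pre = 1  [terminal]
12. n9.env = "pu"  [terminal]
13. n10.val = "xx"  [terminal]
14. n7.live = "pu"  [if B.idx then d.env else "r"]
15. n7.hot = false  [B.idx == false]
16. n7.tag = 29  [h.pre * 3 + 26]
17. n6.live = "puz"  [B₁.live ++ "z"]
18. n6.hot = true  [B₀.idx == false]
19. n6.tag = 14  [B₁.tag - 15]
20. n11.depth = 6  [B.tag + S₁.val - 4]
21. n11.wid = "qpuz"  ["q" ++ B.live]
22. n11.lab = false  [S₁.val > -4]
23. n12.ok = true  [terminal]
24. n14.idx = true  [true]
25. n15.val = "km"  [terminal]
26. n16.pre = -5  [terminal]
27. n17.val = "yx"  [terminal]
28. n14.live = "zyx"  ["z" ++ b₁.val]
29. n14.hot = true  [h.pre > -6]
30. n14.tag = -8  [-8]
31. n13.val = 26  [len(B.live) + 23]
32. n13.lab = true  [true]
33. n18.acc = "qpuz"  [if S.lab then C.wid else "n"]
34. n19.env = "uu"  [terminal]
35. n20.pre = "kk"  [terminal]
36. n18.depth = 11  [len(g.pre) + 9]
37. n18.idx = 1  [len(g.pre) - 1]
38. n11.val = false  [C.lab and S.lab]
39. n0.val = 12  [S₁.val * -1 + 8]
40. n0.lab = false  [C.val == true]

"qpuz"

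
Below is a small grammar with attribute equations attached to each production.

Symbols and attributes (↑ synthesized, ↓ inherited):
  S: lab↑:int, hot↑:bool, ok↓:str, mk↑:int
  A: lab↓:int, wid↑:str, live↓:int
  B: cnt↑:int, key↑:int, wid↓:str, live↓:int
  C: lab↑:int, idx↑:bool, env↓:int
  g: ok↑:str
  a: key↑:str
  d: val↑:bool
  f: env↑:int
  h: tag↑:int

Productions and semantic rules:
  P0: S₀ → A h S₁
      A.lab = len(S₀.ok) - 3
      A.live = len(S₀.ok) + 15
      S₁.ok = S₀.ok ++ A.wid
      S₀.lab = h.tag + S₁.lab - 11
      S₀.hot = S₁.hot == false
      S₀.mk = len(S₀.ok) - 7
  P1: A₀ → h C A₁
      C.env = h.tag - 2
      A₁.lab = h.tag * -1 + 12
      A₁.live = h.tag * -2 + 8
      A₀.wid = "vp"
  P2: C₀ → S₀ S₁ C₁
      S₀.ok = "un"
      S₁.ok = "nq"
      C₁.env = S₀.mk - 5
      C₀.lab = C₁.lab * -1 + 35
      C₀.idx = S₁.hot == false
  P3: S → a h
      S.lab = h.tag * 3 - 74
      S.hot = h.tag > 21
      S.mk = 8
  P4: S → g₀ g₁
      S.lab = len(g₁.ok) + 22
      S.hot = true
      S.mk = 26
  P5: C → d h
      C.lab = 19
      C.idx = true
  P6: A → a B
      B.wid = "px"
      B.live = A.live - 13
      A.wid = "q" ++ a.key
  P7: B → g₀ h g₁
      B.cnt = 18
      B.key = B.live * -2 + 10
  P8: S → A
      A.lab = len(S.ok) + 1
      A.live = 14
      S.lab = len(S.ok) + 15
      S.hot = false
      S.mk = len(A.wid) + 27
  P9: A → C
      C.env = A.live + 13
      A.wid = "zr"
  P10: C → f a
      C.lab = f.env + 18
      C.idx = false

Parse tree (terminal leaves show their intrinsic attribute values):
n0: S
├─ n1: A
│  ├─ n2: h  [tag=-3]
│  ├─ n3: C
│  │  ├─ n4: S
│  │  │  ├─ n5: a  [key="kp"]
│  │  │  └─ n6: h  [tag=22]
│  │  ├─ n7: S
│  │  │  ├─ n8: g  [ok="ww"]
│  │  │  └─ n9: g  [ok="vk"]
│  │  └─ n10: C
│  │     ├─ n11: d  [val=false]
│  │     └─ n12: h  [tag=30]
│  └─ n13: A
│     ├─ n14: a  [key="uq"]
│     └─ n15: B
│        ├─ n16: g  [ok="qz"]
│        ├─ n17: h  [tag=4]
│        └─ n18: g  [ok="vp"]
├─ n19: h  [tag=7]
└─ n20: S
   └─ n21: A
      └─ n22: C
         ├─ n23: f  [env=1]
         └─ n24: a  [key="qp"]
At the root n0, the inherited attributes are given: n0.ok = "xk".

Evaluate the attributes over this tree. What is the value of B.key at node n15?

8

1. n0.ok = "xk"  [given at root]
2. n1.lab = -1  [len(S₀.ok) - 3]
3. n1.live = 17  [len(S₀.ok) + 15]
4. n2.tag = -3  [terminal]
5. n3.env = -5  [h.tag - 2]
6. n4.ok = "un"  ["un"]
7. n5.key = "kp"  [terminal]
8. n6.tag = 22  [terminal]
9. n4.lab = -8  [h.tag * 3 - 74]
10. n4.hot = true  [h.tag > 21]
11. n4.mk = 8  [8]
12. n7.ok = "nq"  ["nq"]
13. n8.ok = "ww"  [terminal]
14. n9.ok = "vk"  [terminal]
15. n7.lab = 24  [len(g₁.ok) + 22]
16. n7.hot = true  [true]
17. n7.mk = 26  [26]
18. n10.env = 3  [S₀.mk - 5]
19. n11.val = false  [terminal]
20. n12.tag = 30  [terminal]
21. n10.lab = 19  [19]
22. n10.idx = true  [true]
23. n3.lab = 16  [C₁.lab * -1 + 35]
24. n3.idx = false  [S₁.hot == false]
25. n13.lab = 15  [h.tag * -1 + 12]
26. n13.live = 14  [h.tag * -2 + 8]
27. n14.key = "uq"  [terminal]
28. n15.wid = "px"  ["px"]
29. n15.live = 1  [A.live - 13]
30. n16.ok = "qz"  [terminal]
31. n17.tag = 4  [terminal]
32. n18.ok = "vp"  [terminal]
33. n15.cnt = 18  [18]
34. n15.key = 8  [B.live * -2 + 10]
35. n13.wid = "quq"  ["q" ++ a.key]
36. n1.wid = "vp"  ["vp"]
37. n19.tag = 7  [terminal]
38. n20.ok = "xkvp"  [S₀.ok ++ A.wid]
39. n21.lab = 5  [len(S.ok) + 1]
40. n21.live = 14  [14]
41. n22.env = 27  [A.live + 13]
42. n23.env = 1  [terminal]
43. n24.key = "qp"  [terminal]
44. n22.lab = 19  [f.env + 18]
45. n22.idx = false  [false]
46. n21.wid = "zr"  ["zr"]
47. n20.lab = 19  [len(S.ok) + 15]
48. n20.hot = false  [false]
49. n20.mk = 29  [len(A.wid) + 27]
50. n0.lab = 15  [h.tag + S₁.lab - 11]
51. n0.hot = true  [S₁.hot == false]
52. n0.mk = -5  [len(S₀.ok) - 7]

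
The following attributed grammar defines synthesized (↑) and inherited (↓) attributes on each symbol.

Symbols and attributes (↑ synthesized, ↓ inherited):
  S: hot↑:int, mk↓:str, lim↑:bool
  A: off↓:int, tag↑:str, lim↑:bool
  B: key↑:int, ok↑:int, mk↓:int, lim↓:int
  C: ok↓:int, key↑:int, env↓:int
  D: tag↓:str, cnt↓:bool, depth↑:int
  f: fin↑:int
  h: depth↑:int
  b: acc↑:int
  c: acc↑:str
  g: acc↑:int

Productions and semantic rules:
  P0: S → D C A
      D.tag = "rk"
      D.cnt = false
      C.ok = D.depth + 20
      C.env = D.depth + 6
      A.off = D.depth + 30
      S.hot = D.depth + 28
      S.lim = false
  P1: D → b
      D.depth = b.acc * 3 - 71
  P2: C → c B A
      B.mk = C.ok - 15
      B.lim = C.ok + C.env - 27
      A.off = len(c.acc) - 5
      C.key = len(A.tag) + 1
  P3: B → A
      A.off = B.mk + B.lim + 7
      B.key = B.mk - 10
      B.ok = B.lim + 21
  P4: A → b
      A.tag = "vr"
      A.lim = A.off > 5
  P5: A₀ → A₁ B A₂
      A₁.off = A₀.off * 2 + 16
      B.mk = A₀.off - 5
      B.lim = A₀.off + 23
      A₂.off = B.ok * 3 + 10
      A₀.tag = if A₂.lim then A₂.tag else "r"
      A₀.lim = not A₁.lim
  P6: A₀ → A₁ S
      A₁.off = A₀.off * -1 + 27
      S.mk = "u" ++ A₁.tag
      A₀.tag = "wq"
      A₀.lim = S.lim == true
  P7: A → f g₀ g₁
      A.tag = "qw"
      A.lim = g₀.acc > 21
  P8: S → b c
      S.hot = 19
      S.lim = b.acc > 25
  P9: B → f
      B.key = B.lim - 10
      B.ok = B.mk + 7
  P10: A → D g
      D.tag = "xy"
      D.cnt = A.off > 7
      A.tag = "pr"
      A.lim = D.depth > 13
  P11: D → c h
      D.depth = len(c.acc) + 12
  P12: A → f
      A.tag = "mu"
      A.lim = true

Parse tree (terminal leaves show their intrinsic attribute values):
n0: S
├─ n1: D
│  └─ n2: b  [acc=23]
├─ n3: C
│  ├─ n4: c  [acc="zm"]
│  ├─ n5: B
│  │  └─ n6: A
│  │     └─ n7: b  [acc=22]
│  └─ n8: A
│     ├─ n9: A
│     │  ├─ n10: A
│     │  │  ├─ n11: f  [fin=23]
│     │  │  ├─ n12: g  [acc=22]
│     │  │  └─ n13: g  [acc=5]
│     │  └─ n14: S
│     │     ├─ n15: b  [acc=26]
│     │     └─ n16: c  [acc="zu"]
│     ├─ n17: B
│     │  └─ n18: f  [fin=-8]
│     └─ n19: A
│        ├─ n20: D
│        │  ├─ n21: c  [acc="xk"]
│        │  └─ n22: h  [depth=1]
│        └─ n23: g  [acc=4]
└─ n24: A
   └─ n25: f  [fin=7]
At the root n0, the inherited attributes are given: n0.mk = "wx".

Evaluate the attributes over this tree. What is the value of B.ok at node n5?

16

1. n0.mk = "wx"  [given at root]
2. n1.tag = "rk"  ["rk"]
3. n1.cnt = false  [false]
4. n2.acc = 23  [terminal]
5. n1.depth = -2  [b.acc * 3 - 71]
6. n3.ok = 18  [D.depth + 20]
7. n3.env = 4  [D.depth + 6]
8. n4.acc = "zm"  [terminal]
9. n5.mk = 3  [C.ok - 15]
10. n5.lim = -5  [C.ok + C.env - 27]
11. n6.off = 5  [B.mk + B.lim + 7]
12. n7.acc = 22  [terminal]
13. n6.tag = "vr"  ["vr"]
14. n6.lim = false  [A.off > 5]
15. n5.key = -7  [B.mk - 10]
16. n5.ok = 16  [B.lim + 21]
17. n8.off = -3  [len(c.acc) - 5]
18. n9.off = 10  [A₀.off * 2 + 16]
19. n10.off = 17  [A₀.off * -1 + 27]
20. n11.fin = 23  [terminal]
21. n12.acc = 22  [terminal]
22. n13.acc = 5  [terminal]
23. n10.tag = "qw"  ["qw"]
24. n10.lim = true  [g₀.acc > 21]
25. n14.mk = "uqw"  ["u" ++ A₁.tag]
26. n15.acc = 26  [terminal]
27. n16.acc = "zu"  [terminal]
28. n14.hot = 19  [19]
29. n14.lim = true  [b.acc > 25]
30. n9.tag = "wq"  ["wq"]
31. n9.lim = true  [S.lim == true]
32. n17.mk = -8  [A₀.off - 5]
33. n17.lim = 20  [A₀.off + 23]
34. n18.fin = -8  [terminal]
35. n17.key = 10  [B.lim - 10]
36. n17.ok = -1  [B.mk + 7]
37. n19.off = 7  [B.ok * 3 + 10]
38. n20.tag = "xy"  ["xy"]
39. n20.cnt = false  [A.off > 7]
40. n21.acc = "xk"  [terminal]
41. n22.depth = 1  [terminal]
42. n20.depth = 14  [len(c.acc) + 12]
43. n23.acc = 4  [terminal]
44. n19.tag = "pr"  ["pr"]
45. n19.lim = true  [D.depth > 13]
46. n8.tag = "pr"  [if A₂.lim then A₂.tag else "r"]
47. n8.lim = false  [not A₁.lim]
48. n3.key = 3  [len(A.tag) + 1]
49. n24.off = 28  [D.depth + 30]
50. n25.fin = 7  [terminal]
51. n24.tag = "mu"  ["mu"]
52. n24.lim = true  [true]
53. n0.hot = 26  [D.depth + 28]
54. n0.lim = false  [false]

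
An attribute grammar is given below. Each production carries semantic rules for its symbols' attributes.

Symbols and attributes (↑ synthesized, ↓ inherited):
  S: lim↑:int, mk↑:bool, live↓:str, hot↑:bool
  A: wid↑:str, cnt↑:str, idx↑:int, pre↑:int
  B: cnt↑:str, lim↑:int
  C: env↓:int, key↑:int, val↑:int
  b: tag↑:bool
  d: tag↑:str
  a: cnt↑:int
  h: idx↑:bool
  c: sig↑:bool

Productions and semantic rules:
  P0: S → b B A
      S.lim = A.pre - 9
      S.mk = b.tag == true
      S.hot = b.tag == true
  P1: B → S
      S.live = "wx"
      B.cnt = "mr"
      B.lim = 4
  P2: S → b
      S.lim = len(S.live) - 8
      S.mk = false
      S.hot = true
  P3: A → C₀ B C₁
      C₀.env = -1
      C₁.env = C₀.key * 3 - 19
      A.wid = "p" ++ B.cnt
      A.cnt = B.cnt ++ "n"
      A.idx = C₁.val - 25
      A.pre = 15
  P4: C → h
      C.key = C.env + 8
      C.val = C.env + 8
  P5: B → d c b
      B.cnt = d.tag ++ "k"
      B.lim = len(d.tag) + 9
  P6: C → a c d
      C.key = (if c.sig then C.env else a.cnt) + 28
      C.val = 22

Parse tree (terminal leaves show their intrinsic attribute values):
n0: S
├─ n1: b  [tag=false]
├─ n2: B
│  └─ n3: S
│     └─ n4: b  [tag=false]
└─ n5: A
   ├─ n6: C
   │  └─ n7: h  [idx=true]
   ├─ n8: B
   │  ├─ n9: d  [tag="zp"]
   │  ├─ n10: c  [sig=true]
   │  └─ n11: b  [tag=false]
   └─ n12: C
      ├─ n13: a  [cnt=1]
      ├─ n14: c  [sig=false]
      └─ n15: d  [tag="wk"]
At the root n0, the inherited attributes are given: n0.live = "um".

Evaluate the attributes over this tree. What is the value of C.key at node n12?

29

1. n0.live = "um"  [given at root]
2. n1.tag = false  [terminal]
3. n3.live = "wx"  ["wx"]
4. n4.tag = false  [terminal]
5. n3.lim = -6  [len(S.live) - 8]
6. n3.mk = false  [false]
7. n3.hot = true  [true]
8. n2.cnt = "mr"  ["mr"]
9. n2.lim = 4  [4]
10. n6.env = -1  [-1]
11. n7.idx = true  [terminal]
12. n6.key = 7  [C.env + 8]
13. n6.val = 7  [C.env + 8]
14. n9.tag = "zp"  [terminal]
15. n10.sig = true  [terminal]
16. n11.tag = false  [terminal]
17. n8.cnt = "zpk"  [d.tag ++ "k"]
18. n8.lim = 11  [len(d.tag) + 9]
19. n12.env = 2  [C₀.key * 3 - 19]
20. n13.cnt = 1  [terminal]
21. n14.sig = false  [terminal]
22. n15.tag = "wk"  [terminal]
23. n12.key = 29  [(if c.sig then C.env else a.cnt) + 28]
24. n12.val = 22  [22]
25. n5.wid = "pzpk"  ["p" ++ B.cnt]
26. n5.cnt = "zpkn"  [B.cnt ++ "n"]
27. n5.idx = -3  [C₁.val - 25]
28. n5.pre = 15  [15]
29. n0.lim = 6  [A.pre - 9]
30. n0.mk = false  [b.tag == true]
31. n0.hot = false  [b.tag == true]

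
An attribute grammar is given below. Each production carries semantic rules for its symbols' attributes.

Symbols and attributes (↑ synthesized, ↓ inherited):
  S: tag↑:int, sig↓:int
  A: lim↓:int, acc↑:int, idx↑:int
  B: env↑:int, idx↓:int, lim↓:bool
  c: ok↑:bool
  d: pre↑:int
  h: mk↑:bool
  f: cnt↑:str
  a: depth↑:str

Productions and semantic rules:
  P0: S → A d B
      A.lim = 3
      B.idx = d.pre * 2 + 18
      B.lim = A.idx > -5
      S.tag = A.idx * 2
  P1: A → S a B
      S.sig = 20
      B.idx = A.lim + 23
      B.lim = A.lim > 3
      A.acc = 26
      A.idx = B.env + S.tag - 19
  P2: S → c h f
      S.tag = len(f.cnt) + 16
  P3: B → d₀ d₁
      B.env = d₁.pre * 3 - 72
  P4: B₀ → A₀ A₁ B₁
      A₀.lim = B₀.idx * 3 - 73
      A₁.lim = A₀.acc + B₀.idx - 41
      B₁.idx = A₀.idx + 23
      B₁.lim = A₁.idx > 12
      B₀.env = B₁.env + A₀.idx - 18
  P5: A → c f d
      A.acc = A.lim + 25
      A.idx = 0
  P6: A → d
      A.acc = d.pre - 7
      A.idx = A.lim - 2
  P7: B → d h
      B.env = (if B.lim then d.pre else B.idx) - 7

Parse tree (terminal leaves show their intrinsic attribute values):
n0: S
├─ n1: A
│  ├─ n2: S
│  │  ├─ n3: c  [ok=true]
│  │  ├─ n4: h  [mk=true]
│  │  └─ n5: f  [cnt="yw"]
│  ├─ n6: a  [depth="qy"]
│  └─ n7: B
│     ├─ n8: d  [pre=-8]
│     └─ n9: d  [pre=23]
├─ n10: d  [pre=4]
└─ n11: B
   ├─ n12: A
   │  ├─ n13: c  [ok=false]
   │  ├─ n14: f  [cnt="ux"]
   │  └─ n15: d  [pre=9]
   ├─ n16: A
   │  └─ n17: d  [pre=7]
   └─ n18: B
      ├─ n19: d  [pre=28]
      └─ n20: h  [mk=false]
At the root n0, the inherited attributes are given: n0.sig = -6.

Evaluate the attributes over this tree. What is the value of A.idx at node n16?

1. n0.sig = -6  [given at root]
2. n1.lim = 3  [3]
3. n2.sig = 20  [20]
4. n3.ok = true  [terminal]
5. n4.mk = true  [terminal]
6. n5.cnt = "yw"  [terminal]
7. n2.tag = 18  [len(f.cnt) + 16]
8. n6.depth = "qy"  [terminal]
9. n7.idx = 26  [A.lim + 23]
10. n7.lim = false  [A.lim > 3]
11. n8.pre = -8  [terminal]
12. n9.pre = 23  [terminal]
13. n7.env = -3  [d₁.pre * 3 - 72]
14. n1.acc = 26  [26]
15. n1.idx = -4  [B.env + S.tag - 19]
16. n10.pre = 4  [terminal]
17. n11.idx = 26  [d.pre * 2 + 18]
18. n11.lim = true  [A.idx > -5]
19. n12.lim = 5  [B₀.idx * 3 - 73]
20. n13.ok = false  [terminal]
21. n14.cnt = "ux"  [terminal]
22. n15.pre = 9  [terminal]
23. n12.acc = 30  [A.lim + 25]
24. n12.idx = 0  [0]
25. n16.lim = 15  [A₀.acc + B₀.idx - 41]
26. n17.pre = 7  [terminal]
27. n16.acc = 0  [d.pre - 7]
28. n16.idx = 13  [A.lim - 2]
29. n18.idx = 23  [A₀.idx + 23]
30. n18.lim = true  [A₁.idx > 12]
31. n19.pre = 28  [terminal]
32. n20.mk = false  [terminal]
33. n18.env = 21  [(if B.lim then d.pre else B.idx) - 7]
34. n11.env = 3  [B₁.env + A₀.idx - 18]
35. n0.tag = -8  [A.idx * 2]

13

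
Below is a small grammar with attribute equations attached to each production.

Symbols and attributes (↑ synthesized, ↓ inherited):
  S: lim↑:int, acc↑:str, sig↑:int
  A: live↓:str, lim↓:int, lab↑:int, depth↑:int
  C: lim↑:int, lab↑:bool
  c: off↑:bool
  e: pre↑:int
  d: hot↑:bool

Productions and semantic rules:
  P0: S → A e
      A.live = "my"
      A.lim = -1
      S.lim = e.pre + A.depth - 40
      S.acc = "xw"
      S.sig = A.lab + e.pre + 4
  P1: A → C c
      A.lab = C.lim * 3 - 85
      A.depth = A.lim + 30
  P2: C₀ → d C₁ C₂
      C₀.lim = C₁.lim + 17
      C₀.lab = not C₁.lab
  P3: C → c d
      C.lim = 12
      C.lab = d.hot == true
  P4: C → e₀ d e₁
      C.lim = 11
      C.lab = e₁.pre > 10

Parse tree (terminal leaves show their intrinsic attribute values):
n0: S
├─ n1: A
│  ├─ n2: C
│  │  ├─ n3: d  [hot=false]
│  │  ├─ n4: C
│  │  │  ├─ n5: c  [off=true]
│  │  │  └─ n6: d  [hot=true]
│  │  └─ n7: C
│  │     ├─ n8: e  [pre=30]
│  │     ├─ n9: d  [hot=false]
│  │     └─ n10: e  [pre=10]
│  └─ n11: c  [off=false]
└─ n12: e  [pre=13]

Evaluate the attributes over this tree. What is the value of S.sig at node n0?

1. n1.live = "my"  ["my"]
2. n1.lim = -1  [-1]
3. n3.hot = false  [terminal]
4. n5.off = true  [terminal]
5. n6.hot = true  [terminal]
6. n4.lim = 12  [12]
7. n4.lab = true  [d.hot == true]
8. n8.pre = 30  [terminal]
9. n9.hot = false  [terminal]
10. n10.pre = 10  [terminal]
11. n7.lim = 11  [11]
12. n7.lab = false  [e₁.pre > 10]
13. n2.lim = 29  [C₁.lim + 17]
14. n2.lab = false  [not C₁.lab]
15. n11.off = false  [terminal]
16. n1.lab = 2  [C.lim * 3 - 85]
17. n1.depth = 29  [A.lim + 30]
18. n12.pre = 13  [terminal]
19. n0.lim = 2  [e.pre + A.depth - 40]
20. n0.acc = "xw"  ["xw"]
21. n0.sig = 19  [A.lab + e.pre + 4]

19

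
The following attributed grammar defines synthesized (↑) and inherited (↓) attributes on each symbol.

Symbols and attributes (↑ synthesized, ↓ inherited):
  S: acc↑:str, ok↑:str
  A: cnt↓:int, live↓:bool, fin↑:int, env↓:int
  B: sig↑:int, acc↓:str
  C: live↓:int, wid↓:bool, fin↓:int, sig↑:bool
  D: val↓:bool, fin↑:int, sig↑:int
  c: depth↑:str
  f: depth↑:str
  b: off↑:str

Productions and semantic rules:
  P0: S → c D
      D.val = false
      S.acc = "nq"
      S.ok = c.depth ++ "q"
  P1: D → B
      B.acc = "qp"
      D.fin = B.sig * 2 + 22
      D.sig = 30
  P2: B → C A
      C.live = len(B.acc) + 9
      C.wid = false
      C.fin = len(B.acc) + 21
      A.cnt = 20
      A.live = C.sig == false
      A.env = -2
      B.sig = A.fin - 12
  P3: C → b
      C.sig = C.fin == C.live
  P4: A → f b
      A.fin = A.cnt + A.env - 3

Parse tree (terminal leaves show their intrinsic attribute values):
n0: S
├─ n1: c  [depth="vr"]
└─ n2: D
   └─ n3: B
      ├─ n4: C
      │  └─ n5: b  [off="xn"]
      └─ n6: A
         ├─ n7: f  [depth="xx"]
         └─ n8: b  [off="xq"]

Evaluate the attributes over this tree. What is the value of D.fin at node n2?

28

1. n1.depth = "vr"  [terminal]
2. n2.val = false  [false]
3. n3.acc = "qp"  ["qp"]
4. n4.live = 11  [len(B.acc) + 9]
5. n4.wid = false  [false]
6. n4.fin = 23  [len(B.acc) + 21]
7. n5.off = "xn"  [terminal]
8. n4.sig = false  [C.fin == C.live]
9. n6.cnt = 20  [20]
10. n6.live = true  [C.sig == false]
11. n6.env = -2  [-2]
12. n7.depth = "xx"  [terminal]
13. n8.off = "xq"  [terminal]
14. n6.fin = 15  [A.cnt + A.env - 3]
15. n3.sig = 3  [A.fin - 12]
16. n2.fin = 28  [B.sig * 2 + 22]
17. n2.sig = 30  [30]
18. n0.acc = "nq"  ["nq"]
19. n0.ok = "vrq"  [c.depth ++ "q"]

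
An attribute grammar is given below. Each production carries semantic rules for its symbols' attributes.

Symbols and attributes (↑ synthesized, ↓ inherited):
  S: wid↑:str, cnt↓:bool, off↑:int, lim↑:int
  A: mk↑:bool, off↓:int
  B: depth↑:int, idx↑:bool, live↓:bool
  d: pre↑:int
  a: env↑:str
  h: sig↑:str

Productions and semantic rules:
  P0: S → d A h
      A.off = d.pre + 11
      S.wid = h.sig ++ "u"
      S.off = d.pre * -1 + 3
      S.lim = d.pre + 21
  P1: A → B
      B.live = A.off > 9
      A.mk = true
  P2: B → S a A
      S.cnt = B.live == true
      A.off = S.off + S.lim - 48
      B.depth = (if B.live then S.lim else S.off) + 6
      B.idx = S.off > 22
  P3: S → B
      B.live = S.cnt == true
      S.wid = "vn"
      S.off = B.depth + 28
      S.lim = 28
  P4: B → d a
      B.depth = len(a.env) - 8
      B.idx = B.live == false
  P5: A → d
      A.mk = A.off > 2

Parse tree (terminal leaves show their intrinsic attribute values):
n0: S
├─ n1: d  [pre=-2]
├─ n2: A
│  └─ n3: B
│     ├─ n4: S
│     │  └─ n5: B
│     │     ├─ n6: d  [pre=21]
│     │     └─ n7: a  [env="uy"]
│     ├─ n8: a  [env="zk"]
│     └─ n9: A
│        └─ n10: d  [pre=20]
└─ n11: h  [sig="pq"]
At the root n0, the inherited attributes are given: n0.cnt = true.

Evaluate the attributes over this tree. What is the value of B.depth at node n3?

1. n0.cnt = true  [given at root]
2. n1.pre = -2  [terminal]
3. n2.off = 9  [d.pre + 11]
4. n3.live = false  [A.off > 9]
5. n4.cnt = false  [B.live == true]
6. n5.live = false  [S.cnt == true]
7. n6.pre = 21  [terminal]
8. n7.env = "uy"  [terminal]
9. n5.depth = -6  [len(a.env) - 8]
10. n5.idx = true  [B.live == false]
11. n4.wid = "vn"  ["vn"]
12. n4.off = 22  [B.depth + 28]
13. n4.lim = 28  [28]
14. n8.env = "zk"  [terminal]
15. n9.off = 2  [S.off + S.lim - 48]
16. n10.pre = 20  [terminal]
17. n9.mk = false  [A.off > 2]
18. n3.depth = 28  [(if B.live then S.lim else S.off) + 6]
19. n3.idx = false  [S.off > 22]
20. n2.mk = true  [true]
21. n11.sig = "pq"  [terminal]
22. n0.wid = "pqu"  [h.sig ++ "u"]
23. n0.off = 5  [d.pre * -1 + 3]
24. n0.lim = 19  [d.pre + 21]

28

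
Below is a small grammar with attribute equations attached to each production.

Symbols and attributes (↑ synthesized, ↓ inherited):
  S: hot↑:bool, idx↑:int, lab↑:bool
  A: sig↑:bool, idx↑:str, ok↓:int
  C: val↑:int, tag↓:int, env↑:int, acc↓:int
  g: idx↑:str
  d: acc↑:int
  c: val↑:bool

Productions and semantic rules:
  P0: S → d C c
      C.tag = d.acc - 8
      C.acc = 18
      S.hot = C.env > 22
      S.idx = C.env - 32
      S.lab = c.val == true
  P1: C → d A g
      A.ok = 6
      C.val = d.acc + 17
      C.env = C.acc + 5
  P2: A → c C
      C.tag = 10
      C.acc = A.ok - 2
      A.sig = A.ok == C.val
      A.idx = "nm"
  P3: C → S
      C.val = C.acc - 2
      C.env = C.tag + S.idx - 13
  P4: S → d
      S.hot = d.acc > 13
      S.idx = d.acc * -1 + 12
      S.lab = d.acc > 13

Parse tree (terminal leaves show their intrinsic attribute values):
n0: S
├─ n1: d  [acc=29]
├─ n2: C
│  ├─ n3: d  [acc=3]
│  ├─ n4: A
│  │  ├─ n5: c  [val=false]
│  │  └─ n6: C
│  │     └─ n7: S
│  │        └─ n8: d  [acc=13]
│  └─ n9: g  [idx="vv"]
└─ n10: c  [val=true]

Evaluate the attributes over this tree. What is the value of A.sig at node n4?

false

1. n1.acc = 29  [terminal]
2. n2.tag = 21  [d.acc - 8]
3. n2.acc = 18  [18]
4. n3.acc = 3  [terminal]
5. n4.ok = 6  [6]
6. n5.val = false  [terminal]
7. n6.tag = 10  [10]
8. n6.acc = 4  [A.ok - 2]
9. n8.acc = 13  [terminal]
10. n7.hot = false  [d.acc > 13]
11. n7.idx = -1  [d.acc * -1 + 12]
12. n7.lab = false  [d.acc > 13]
13. n6.val = 2  [C.acc - 2]
14. n6.env = -4  [C.tag + S.idx - 13]
15. n4.sig = false  [A.ok == C.val]
16. n4.idx = "nm"  ["nm"]
17. n9.idx = "vv"  [terminal]
18. n2.val = 20  [d.acc + 17]
19. n2.env = 23  [C.acc + 5]
20. n10.val = true  [terminal]
21. n0.hot = true  [C.env > 22]
22. n0.idx = -9  [C.env - 32]
23. n0.lab = true  [c.val == true]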